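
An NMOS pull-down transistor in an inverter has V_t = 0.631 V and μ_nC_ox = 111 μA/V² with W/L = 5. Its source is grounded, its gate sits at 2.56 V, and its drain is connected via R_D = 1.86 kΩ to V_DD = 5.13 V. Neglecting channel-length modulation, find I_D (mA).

I_D = 1.03 mA

V_GS = V_G = 2.56 V, so V_ov = 2.56 − 0.631 = 1.93 V.
k_n = μ_nC_ox · (W/L) = 0.555 mA/V².
Assume saturation: I_D = ½ k_n V_ov² = 0.5 × 0.555 × 1.93² = 1.03 mA, giving V_DS = V_DD − I_D R_D = 5.13 − 1.03 × 1.86 = 3.21 V.
V_DS = 3.21 V ≥ V_ov = 1.93 V, confirming saturation.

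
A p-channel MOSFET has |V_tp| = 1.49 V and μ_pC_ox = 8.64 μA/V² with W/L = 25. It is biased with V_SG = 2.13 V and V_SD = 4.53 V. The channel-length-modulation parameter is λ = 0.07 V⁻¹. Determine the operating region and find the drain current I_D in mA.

k_p = μ_pC_ox · (W/L) = 0.216 mA/V².
V_ov = V_SG − |V_tp| = 2.13 − 1.49 = 0.64 V.
Since V_SD = 4.53 V ≥ V_ov = 0.64 V, the device is in saturation.
I_D = ½ k_p V_ov² (1 + λ V_SD) = 0.5 × 0.216 × 0.64² × (1 + 0.07 × 4.53) = 0.0583 mA.

Saturation; I_D = 0.0583 mA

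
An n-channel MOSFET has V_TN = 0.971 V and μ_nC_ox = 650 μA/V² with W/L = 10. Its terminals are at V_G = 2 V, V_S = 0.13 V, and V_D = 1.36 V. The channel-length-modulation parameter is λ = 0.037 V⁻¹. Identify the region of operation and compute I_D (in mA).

Saturation; I_D = 2.75 mA

V_GS = V_G − V_S = 2 − 0.13 = 1.87 V; V_DS = V_D − V_S = 1.36 − 0.13 = 1.23 V.
k_n = μ_nC_ox · (W/L) = 6.5 mA/V².
V_ov = V_GS − V_TN = 1.87 − 0.971 = 0.899 V.
Since V_DS = 1.23 V ≥ V_ov = 0.899 V, the device is in saturation.
I_D = ½ k_n V_ov² (1 + λ V_DS) = 0.5 × 6.5 × 0.899² × (1 + 0.037 × 1.23) = 2.75 mA.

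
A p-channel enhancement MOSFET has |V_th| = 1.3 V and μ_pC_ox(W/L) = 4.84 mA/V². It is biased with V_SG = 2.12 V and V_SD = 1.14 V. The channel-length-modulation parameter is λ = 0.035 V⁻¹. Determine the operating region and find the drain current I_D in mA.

V_ov = V_SG − |V_th| = 2.12 − 1.3 = 0.82 V.
Since V_SD = 1.14 V ≥ V_ov = 0.82 V, the device is in saturation.
I_D = ½ k_p V_ov² (1 + λ V_SD) = 0.5 × 4.84 × 0.82² × (1 + 0.035 × 1.14) = 1.69 mA.

Saturation; I_D = 1.69 mA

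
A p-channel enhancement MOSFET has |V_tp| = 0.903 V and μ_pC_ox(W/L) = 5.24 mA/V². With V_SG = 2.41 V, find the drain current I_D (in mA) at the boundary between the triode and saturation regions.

At the boundary V_SD = V_ov = V_SG − |V_tp| = 2.41 − 0.903 = 1.51 V.
I_D = ½ k_p V_ov² = 0.5 × 5.24 × 1.51² = 5.95 mA.

I_D = 5.95 mA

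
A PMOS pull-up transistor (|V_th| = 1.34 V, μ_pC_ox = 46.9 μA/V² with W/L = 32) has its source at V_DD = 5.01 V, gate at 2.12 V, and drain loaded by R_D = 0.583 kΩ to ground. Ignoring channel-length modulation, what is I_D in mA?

V_SG = V_DD − V_G = 5.01 − 2.12 = 2.89 V, so V_ov = 2.89 − 1.34 = 1.55 V.
k_p = μ_pC_ox · (W/L) = 1.501 mA/V².
Assume saturation: I_D = ½ k_p V_ov² = 0.5 × 1.501 × 1.55² = 1.8 mA, giving V_SD = V_DD − I_D R_D = 5.01 − 1.8 × 0.583 = 3.96 V.
V_SD = 3.96 V ≥ V_ov = 1.55 V, confirming saturation.

I_D = 1.80 mA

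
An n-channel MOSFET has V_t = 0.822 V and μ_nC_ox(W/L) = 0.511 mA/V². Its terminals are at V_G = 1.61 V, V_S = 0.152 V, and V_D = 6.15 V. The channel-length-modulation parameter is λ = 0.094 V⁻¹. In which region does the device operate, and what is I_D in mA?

V_GS = V_G − V_S = 1.61 − 0.152 = 1.46 V; V_DS = V_D − V_S = 6.15 − 0.152 = 6 V.
V_ov = V_GS − V_t = 1.46 − 0.822 = 0.636 V.
Since V_DS = 6 V ≥ V_ov = 0.636 V, the device is in saturation.
I_D = ½ k_n V_ov² (1 + λ V_DS) = 0.5 × 0.511 × 0.636² × (1 + 0.094 × 6) = 0.162 mA.

Saturation; I_D = 0.162 mA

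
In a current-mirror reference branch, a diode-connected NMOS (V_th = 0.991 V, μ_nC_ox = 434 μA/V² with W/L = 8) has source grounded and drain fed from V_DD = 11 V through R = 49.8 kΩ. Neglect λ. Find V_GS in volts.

V_GS = 1.33 V

With gate tied to drain, V_GS = V_DS ≥ V_GS − V_th, so the device is in saturation.
k_n = μ_nC_ox · (W/L) = 3.472 mA/V².
KCL at the drain: ½ k_n (V_GS − V_th)² = (V_DD − V_GS)/R.
Let x = V_GS − 0.991. Then 86.5 x² + x − 10.01 = 0, giving x = 0.335 V (positive root), so V_GS = 1.33 V.
I_D = (V_DD − V_GS)/R = (11 − 1.33) / 49.8 = 0.194 mA.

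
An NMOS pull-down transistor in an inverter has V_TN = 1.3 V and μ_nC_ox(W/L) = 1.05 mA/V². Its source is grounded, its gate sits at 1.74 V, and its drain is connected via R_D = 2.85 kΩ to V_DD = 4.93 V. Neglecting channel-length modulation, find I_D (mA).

V_GS = V_G = 1.74 V, so V_ov = 1.74 − 1.3 = 0.44 V.
Assume saturation: I_D = ½ k_n V_ov² = 0.5 × 1.05 × 0.44² = 0.102 mA, giving V_DS = V_DD − I_D R_D = 4.93 − 0.102 × 2.85 = 4.64 V.
V_DS = 4.64 V ≥ V_ov = 0.44 V, confirming saturation.

I_D = 0.102 mA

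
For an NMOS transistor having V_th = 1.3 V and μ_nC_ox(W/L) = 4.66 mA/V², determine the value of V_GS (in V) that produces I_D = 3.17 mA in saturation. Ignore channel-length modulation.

In saturation I_D = ½ k_n (V_GS − V_th)², so V_GS − V_th = √(2 I_D / k_n) = √(2 × 3.17 / 4.66) = 1.17 V.
V_GS = 1.3 + 1.17 = 2.47 V.

V_GS = 2.47 V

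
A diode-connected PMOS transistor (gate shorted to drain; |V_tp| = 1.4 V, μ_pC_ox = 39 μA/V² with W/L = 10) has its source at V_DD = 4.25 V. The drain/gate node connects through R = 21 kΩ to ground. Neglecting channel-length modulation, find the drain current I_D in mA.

With gate tied to drain, V_SG = V_SD ≥ V_SG − |V_tp|, so the device is in saturation.
k_p = μ_pC_ox · (W/L) = 0.39 mA/V².
KCL at the drain: ½ k_p (V_SG − |V_tp|)² = (V_DD − V_SG)/R.
Let x = V_SG − 1.4. Then 4.09 x² + x − 2.85 = 0, giving x = 0.721 V (positive root), so V_SG = 2.12 V.
I_D = (V_DD − V_SG)/R = (4.25 − 2.12) / 21 = 0.101 mA.

I_D = 0.101 mA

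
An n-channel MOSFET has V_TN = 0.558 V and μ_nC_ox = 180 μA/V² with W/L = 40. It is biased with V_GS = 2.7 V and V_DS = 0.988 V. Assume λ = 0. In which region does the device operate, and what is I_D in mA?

k_n = μ_nC_ox · (W/L) = 7.2 mA/V².
V_ov = V_GS − V_TN = 2.7 − 0.558 = 2.14 V.
Since V_DS = 0.988 V < V_ov = 2.14 V, the device is in the triode region.
I_D = k_n [V_ov · V_DS − ½ V_DS²] = 7.2 × [2.14 × 0.988 − 0.5 × 0.988²] = 11.7 mA.

Triode; I_D = 11.7 mA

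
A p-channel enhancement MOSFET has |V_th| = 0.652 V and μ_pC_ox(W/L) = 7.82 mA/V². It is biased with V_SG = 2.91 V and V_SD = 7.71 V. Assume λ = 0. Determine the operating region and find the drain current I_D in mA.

Saturation; I_D = 19.9 mA

V_ov = V_SG − |V_th| = 2.91 − 0.652 = 2.26 V.
Since V_SD = 7.71 V ≥ V_ov = 2.26 V, the device is in saturation.
I_D = ½ k_p V_ov² = 0.5 × 7.82 × 2.26² = 19.9 mA.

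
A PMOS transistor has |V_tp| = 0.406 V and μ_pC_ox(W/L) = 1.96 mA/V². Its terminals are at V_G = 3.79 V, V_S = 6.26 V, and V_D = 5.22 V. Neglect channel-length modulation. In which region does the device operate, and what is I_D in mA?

V_SG = V_S − V_G = 6.26 − 3.79 = 2.47 V; V_SD = V_S − V_D = 6.26 − 5.22 = 1.04 V.
V_ov = V_SG − |V_tp| = 2.47 − 0.406 = 2.06 V.
Since V_SD = 1.04 V < V_ov = 2.06 V, the device is in the triode region.
I_D = k_p [V_ov · V_SD − ½ V_SD²] = 1.96 × [2.06 × 1.04 − 0.5 × 1.04²] = 3.15 mA.

Triode; I_D = 3.15 mA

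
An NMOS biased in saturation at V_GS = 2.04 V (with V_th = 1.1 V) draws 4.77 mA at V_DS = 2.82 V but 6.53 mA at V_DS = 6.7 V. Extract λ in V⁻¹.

λ = 0.130 V⁻¹

With V_GS fixed, I_D ∝ (1 + λ V_DS) in saturation, so I_D2/I_D1 = (1 + λ V_DS2)/(1 + λ V_DS1).
6.53/4.77 = 1.369 = (1 + 6.7 λ)/(1 + 2.82 λ).
Solving: λ (I_D1 V_DS2 − I_D2 V_DS1) = I_D2 − I_D1, so λ = (6.53 − 4.77) / (4.77 × 6.7 − 6.53 × 2.82) = 1.76 / 13.5 = 0.13 V⁻¹.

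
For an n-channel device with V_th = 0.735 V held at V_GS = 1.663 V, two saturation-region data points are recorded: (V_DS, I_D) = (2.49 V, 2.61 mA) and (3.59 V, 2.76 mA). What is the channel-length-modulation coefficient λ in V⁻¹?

λ = 0.0601 V⁻¹

With V_GS fixed, I_D ∝ (1 + λ V_DS) in saturation, so I_D2/I_D1 = (1 + λ V_DS2)/(1 + λ V_DS1).
2.76/2.61 = 1.057 = (1 + 3.59 λ)/(1 + 2.49 λ).
Solving: λ (I_D1 V_DS2 − I_D2 V_DS1) = I_D2 − I_D1, so λ = (2.76 − 2.61) / (2.61 × 3.59 − 2.76 × 2.49) = 0.15 / 2.5 = 0.0601 V⁻¹.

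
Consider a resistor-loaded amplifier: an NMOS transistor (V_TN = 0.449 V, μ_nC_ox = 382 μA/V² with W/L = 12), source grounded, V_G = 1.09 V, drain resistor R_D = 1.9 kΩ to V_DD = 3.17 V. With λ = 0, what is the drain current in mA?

V_GS = V_G = 1.09 V, so V_ov = 1.09 − 0.449 = 0.641 V.
k_n = μ_nC_ox · (W/L) = 4.584 mA/V².
Assume saturation: I_D = ½ k_n V_ov² = 0.5 × 4.584 × 0.641² = 0.942 mA, giving V_DS = V_DD − I_D R_D = 3.17 − 0.942 × 1.9 = 1.38 V.
V_DS = 1.38 V ≥ V_ov = 0.641 V, confirming saturation.

I_D = 0.942 mA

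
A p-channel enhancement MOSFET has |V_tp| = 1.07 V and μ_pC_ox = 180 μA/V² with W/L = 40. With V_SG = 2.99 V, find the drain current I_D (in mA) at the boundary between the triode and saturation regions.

I_D = 13.3 mA

At the boundary V_SD = V_ov = V_SG − |V_tp| = 2.99 − 1.07 = 1.92 V.
k_p = μ_pC_ox · (W/L) = 7.2 mA/V².
I_D = ½ k_p V_ov² = 0.5 × 7.2 × 1.92² = 13.3 mA.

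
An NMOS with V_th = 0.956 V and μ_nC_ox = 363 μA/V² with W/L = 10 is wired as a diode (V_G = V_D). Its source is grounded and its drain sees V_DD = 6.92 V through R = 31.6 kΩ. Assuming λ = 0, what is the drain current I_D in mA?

I_D = 0.179 mA

With gate tied to drain, V_GS = V_DS ≥ V_GS − V_th, so the device is in saturation.
k_n = μ_nC_ox · (W/L) = 3.63 mA/V².
KCL at the drain: ½ k_n (V_GS − V_th)² = (V_DD − V_GS)/R.
Let x = V_GS − 0.956. Then 57.4 x² + x − 5.964 = 0, giving x = 0.314 V (positive root), so V_GS = 1.27 V.
I_D = (V_DD − V_GS)/R = (6.92 − 1.27) / 31.6 = 0.179 mA.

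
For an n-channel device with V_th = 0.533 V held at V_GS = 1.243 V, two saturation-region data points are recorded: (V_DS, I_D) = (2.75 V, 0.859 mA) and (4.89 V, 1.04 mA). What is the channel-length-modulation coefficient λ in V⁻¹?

With V_GS fixed, I_D ∝ (1 + λ V_DS) in saturation, so I_D2/I_D1 = (1 + λ V_DS2)/(1 + λ V_DS1).
1.04/0.859 = 1.211 = (1 + 4.89 λ)/(1 + 2.75 λ).
Solving: λ (I_D1 V_DS2 − I_D2 V_DS1) = I_D2 − I_D1, so λ = (1.04 − 0.859) / (0.859 × 4.89 − 1.04 × 2.75) = 0.181 / 1.34 = 0.135 V⁻¹.

λ = 0.135 V⁻¹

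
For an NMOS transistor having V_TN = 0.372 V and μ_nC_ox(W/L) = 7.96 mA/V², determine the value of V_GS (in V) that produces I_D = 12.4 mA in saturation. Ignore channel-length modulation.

V_GS = 2.14 V

In saturation I_D = ½ k_n (V_GS − V_TN)², so V_GS − V_TN = √(2 I_D / k_n) = √(2 × 12.4 / 7.96) = 1.77 V.
V_GS = 0.372 + 1.77 = 2.14 V.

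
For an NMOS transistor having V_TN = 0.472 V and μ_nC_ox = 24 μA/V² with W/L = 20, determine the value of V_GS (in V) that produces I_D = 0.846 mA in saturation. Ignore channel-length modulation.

V_GS = 2.35 V

k_n = μ_nC_ox · (W/L) = 0.48 mA/V².
In saturation I_D = ½ k_n (V_GS − V_TN)², so V_GS − V_TN = √(2 I_D / k_n) = √(2 × 0.846 / 0.48) = 1.88 V.
V_GS = 0.472 + 1.88 = 2.35 V.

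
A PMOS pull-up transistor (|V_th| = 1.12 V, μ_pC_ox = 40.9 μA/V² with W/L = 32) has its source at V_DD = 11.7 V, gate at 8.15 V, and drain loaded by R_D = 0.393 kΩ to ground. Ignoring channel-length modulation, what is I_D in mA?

I_D = 3.86 mA

V_SG = V_DD − V_G = 11.7 − 8.15 = 3.55 V, so V_ov = 3.55 − 1.12 = 2.43 V.
k_p = μ_pC_ox · (W/L) = 1.309 mA/V².
Assume saturation: I_D = ½ k_p V_ov² = 0.5 × 1.309 × 2.43² = 3.86 mA, giving V_SD = V_DD − I_D R_D = 11.7 − 3.86 × 0.393 = 10.2 V.
V_SD = 10.2 V ≥ V_ov = 2.43 V, confirming saturation.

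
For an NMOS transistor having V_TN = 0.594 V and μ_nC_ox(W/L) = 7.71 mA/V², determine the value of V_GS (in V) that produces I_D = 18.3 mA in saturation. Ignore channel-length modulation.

In saturation I_D = ½ k_n (V_GS − V_TN)², so V_GS − V_TN = √(2 I_D / k_n) = √(2 × 18.3 / 7.71) = 2.18 V.
V_GS = 0.594 + 2.18 = 2.77 V.

V_GS = 2.77 V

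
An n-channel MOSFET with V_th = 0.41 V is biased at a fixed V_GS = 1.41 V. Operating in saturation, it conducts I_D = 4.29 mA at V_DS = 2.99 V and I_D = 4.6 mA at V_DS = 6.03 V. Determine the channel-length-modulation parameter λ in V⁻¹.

With V_GS fixed, I_D ∝ (1 + λ V_DS) in saturation, so I_D2/I_D1 = (1 + λ V_DS2)/(1 + λ V_DS1).
4.6/4.29 = 1.072 = (1 + 6.03 λ)/(1 + 2.99 λ).
Solving: λ (I_D1 V_DS2 − I_D2 V_DS1) = I_D2 − I_D1, so λ = (4.6 − 4.29) / (4.29 × 6.03 − 4.6 × 2.99) = 0.31 / 12.1 = 0.0256 V⁻¹.

λ = 0.0256 V⁻¹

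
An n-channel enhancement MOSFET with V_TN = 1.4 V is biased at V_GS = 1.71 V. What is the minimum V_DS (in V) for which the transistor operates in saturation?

V_DS,sat = 0.310 V

The boundary between triode and saturation is V_DS = V_GS − V_TN = V_ov.
V_ov = 1.71 − 1.4 = 0.31 V.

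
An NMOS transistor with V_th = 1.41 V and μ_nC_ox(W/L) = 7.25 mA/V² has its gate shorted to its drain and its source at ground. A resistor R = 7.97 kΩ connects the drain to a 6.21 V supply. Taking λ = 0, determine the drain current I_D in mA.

With gate tied to drain, V_GS = V_DS ≥ V_GS − V_th, so the device is in saturation.
KCL at the drain: ½ k_n (V_GS − V_th)² = (V_DD − V_GS)/R.
Let x = V_GS − 1.41. Then 28.9 x² + x − 4.8 = 0, giving x = 0.391 V (positive root), so V_GS = 1.8 V.
I_D = (V_DD − V_GS)/R = (6.21 − 1.8) / 7.97 = 0.553 mA.

I_D = 0.553 mA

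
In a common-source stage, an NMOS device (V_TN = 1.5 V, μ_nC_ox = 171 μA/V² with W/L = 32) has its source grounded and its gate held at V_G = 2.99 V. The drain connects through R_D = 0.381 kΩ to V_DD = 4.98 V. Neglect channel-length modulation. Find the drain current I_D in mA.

I_D = 6.07 mA

V_GS = V_G = 2.99 V, so V_ov = 2.99 − 1.5 = 1.49 V.
k_n = μ_nC_ox · (W/L) = 5.472 mA/V².
Assume saturation: I_D = ½ k_n V_ov² = 0.5 × 5.472 × 1.49² = 6.07 mA, giving V_DS = V_DD − I_D R_D = 4.98 − 6.07 × 0.381 = 2.67 V.
V_DS = 2.67 V ≥ V_ov = 1.49 V, confirming saturation.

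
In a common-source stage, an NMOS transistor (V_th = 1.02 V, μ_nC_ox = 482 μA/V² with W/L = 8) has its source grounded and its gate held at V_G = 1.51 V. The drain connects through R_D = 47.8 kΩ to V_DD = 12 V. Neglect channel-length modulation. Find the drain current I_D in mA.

I_D = 0.248 mA

V_GS = V_G = 1.51 V, so V_ov = 1.51 − 1.02 = 0.49 V.
k_n = μ_nC_ox · (W/L) = 3.856 mA/V².
Assume saturation: I_D = ½ k_n V_ov² = 0.5 × 3.856 × 0.49² = 0.463 mA, giving V_DS = V_DD − I_D R_D = 12 − 0.463 × 47.8 = -10.1 V.
But -10.1 V < V_ov = 0.49 V, so the device is actually in triode.
In triode I_D = k_n[V_ov V_DS − ½ V_DS²] and I_D = (V_DD − V_DS)/R_D. Equating: 92.2 V_DS² − 91.32 V_DS + 12 = 0, giving V_DS = 0.156 V (the root below V_ov).
I_D = (12 − 0.156) / 47.8 = 0.248 mA.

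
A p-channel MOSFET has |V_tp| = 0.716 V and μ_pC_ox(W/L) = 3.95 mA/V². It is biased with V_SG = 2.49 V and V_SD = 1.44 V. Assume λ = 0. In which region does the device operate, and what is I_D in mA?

V_ov = V_SG − |V_tp| = 2.49 − 0.716 = 1.77 V.
Since V_SD = 1.44 V < V_ov = 1.77 V, the device is in the triode region.
I_D = k_p [V_ov · V_SD − ½ V_SD²] = 3.95 × [1.77 × 1.44 − 0.5 × 1.44²] = 6 mA.

Triode; I_D = 6.00 mA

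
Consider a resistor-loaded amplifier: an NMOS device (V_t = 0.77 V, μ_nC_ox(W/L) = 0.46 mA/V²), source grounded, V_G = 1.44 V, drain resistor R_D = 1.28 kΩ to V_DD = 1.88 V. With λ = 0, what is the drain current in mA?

I_D = 0.103 mA

V_GS = V_G = 1.44 V, so V_ov = 1.44 − 0.77 = 0.67 V.
Assume saturation: I_D = ½ k_n V_ov² = 0.5 × 0.46 × 0.67² = 0.103 mA, giving V_DS = V_DD − I_D R_D = 1.88 − 0.103 × 1.28 = 1.75 V.
V_DS = 1.75 V ≥ V_ov = 0.67 V, confirming saturation.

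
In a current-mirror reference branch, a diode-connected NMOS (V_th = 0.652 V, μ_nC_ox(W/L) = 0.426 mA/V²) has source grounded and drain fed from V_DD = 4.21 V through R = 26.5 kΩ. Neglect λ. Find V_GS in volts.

V_GS = 1.36 V

With gate tied to drain, V_GS = V_DS ≥ V_GS − V_th, so the device is in saturation.
KCL at the drain: ½ k_n (V_GS − V_th)² = (V_DD − V_GS)/R.
Let x = V_GS − 0.652. Then 5.64 x² + x − 3.558 = 0, giving x = 0.71 V (positive root), so V_GS = 1.36 V.
I_D = (V_DD − V_GS)/R = (4.21 − 1.36) / 26.5 = 0.107 mA.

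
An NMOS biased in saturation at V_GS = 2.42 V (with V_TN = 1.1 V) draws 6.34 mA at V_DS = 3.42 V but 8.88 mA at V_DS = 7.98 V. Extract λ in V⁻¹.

λ = 0.126 V⁻¹

With V_GS fixed, I_D ∝ (1 + λ V_DS) in saturation, so I_D2/I_D1 = (1 + λ V_DS2)/(1 + λ V_DS1).
8.88/6.34 = 1.401 = (1 + 7.98 λ)/(1 + 3.42 λ).
Solving: λ (I_D1 V_DS2 − I_D2 V_DS1) = I_D2 − I_D1, so λ = (8.88 − 6.34) / (6.34 × 7.98 − 8.88 × 3.42) = 2.54 / 20.2 = 0.126 V⁻¹.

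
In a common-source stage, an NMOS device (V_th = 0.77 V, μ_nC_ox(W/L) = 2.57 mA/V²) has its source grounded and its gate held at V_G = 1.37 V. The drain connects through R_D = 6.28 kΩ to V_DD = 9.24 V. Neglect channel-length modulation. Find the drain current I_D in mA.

I_D = 0.463 mA

V_GS = V_G = 1.37 V, so V_ov = 1.37 − 0.77 = 0.6 V.
Assume saturation: I_D = ½ k_n V_ov² = 0.5 × 2.57 × 0.6² = 0.463 mA, giving V_DS = V_DD − I_D R_D = 9.24 − 0.463 × 6.28 = 6.33 V.
V_DS = 6.33 V ≥ V_ov = 0.6 V, confirming saturation.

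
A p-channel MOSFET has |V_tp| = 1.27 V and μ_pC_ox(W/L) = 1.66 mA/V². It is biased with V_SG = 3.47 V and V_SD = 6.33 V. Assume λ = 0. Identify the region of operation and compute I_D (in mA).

V_ov = V_SG − |V_tp| = 3.47 − 1.27 = 2.2 V.
Since V_SD = 6.33 V ≥ V_ov = 2.2 V, the device is in saturation.
I_D = ½ k_p V_ov² = 0.5 × 1.66 × 2.2² = 4.02 mA.

Saturation; I_D = 4.02 mA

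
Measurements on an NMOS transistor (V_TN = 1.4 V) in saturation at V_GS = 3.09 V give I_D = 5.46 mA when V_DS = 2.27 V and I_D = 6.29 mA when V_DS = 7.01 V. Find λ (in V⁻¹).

λ = 0.0346 V⁻¹

With V_GS fixed, I_D ∝ (1 + λ V_DS) in saturation, so I_D2/I_D1 = (1 + λ V_DS2)/(1 + λ V_DS1).
6.29/5.46 = 1.152 = (1 + 7.01 λ)/(1 + 2.27 λ).
Solving: λ (I_D1 V_DS2 − I_D2 V_DS1) = I_D2 − I_D1, so λ = (6.29 − 5.46) / (5.46 × 7.01 − 6.29 × 2.27) = 0.83 / 24 = 0.0346 V⁻¹.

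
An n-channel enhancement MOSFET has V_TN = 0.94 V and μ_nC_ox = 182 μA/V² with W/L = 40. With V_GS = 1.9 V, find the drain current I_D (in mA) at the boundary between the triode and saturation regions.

At the boundary V_DS = V_ov = V_GS − V_TN = 1.9 − 0.94 = 0.96 V.
k_n = μ_nC_ox · (W/L) = 7.28 mA/V².
I_D = ½ k_n V_ov² = 0.5 × 7.28 × 0.96² = 3.35 mA.

I_D = 3.35 mA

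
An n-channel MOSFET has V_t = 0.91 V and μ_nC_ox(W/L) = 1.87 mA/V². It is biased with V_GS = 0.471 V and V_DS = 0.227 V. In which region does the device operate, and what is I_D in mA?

Cutoff; I_D = 0 mA

V_GS = 0.471 V < V_t = 0.91 V, so the transistor is in cutoff.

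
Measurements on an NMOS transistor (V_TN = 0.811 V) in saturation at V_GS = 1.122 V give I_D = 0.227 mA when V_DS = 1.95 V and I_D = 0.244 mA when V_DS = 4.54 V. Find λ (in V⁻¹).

λ = 0.0306 V⁻¹

With V_GS fixed, I_D ∝ (1 + λ V_DS) in saturation, so I_D2/I_D1 = (1 + λ V_DS2)/(1 + λ V_DS1).
0.244/0.227 = 1.075 = (1 + 4.54 λ)/(1 + 1.95 λ).
Solving: λ (I_D1 V_DS2 − I_D2 V_DS1) = I_D2 − I_D1, so λ = (0.244 − 0.227) / (0.227 × 4.54 − 0.244 × 1.95) = 0.017 / 0.555 = 0.0306 V⁻¹.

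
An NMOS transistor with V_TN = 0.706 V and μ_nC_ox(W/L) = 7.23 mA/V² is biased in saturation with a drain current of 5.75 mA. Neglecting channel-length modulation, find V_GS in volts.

V_GS = 1.97 V

In saturation I_D = ½ k_n (V_GS − V_TN)², so V_GS − V_TN = √(2 I_D / k_n) = √(2 × 5.75 / 7.23) = 1.26 V.
V_GS = 0.706 + 1.26 = 1.97 V.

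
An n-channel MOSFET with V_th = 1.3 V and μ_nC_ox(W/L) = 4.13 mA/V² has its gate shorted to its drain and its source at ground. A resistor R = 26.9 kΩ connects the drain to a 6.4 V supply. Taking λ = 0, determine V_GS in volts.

V_GS = 1.59 V

With gate tied to drain, V_GS = V_DS ≥ V_GS − V_th, so the device is in saturation.
KCL at the drain: ½ k_n (V_GS − V_th)² = (V_DD − V_GS)/R.
Let x = V_GS − 1.3. Then 55.5 x² + x − 5.1 = 0, giving x = 0.294 V (positive root), so V_GS = 1.59 V.
I_D = (V_DD − V_GS)/R = (6.4 − 1.59) / 26.9 = 0.179 mA.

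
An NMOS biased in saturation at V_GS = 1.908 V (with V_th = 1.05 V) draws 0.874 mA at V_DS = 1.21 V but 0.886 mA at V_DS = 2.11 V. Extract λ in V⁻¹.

With V_GS fixed, I_D ∝ (1 + λ V_DS) in saturation, so I_D2/I_D1 = (1 + λ V_DS2)/(1 + λ V_DS1).
0.886/0.874 = 1.014 = (1 + 2.11 λ)/(1 + 1.21 λ).
Solving: λ (I_D1 V_DS2 − I_D2 V_DS1) = I_D2 − I_D1, so λ = (0.886 − 0.874) / (0.874 × 2.11 − 0.886 × 1.21) = 0.012 / 0.772 = 0.0155 V⁻¹.

λ = 0.0155 V⁻¹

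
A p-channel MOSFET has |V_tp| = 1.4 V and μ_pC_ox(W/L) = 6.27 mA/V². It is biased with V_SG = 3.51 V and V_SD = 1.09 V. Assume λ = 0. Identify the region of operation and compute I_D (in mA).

V_ov = V_SG − |V_tp| = 3.51 − 1.4 = 2.11 V.
Since V_SD = 1.09 V < V_ov = 2.11 V, the device is in the triode region.
I_D = k_p [V_ov · V_SD − ½ V_SD²] = 6.27 × [2.11 × 1.09 − 0.5 × 1.09²] = 10.7 mA.

Triode; I_D = 10.7 mA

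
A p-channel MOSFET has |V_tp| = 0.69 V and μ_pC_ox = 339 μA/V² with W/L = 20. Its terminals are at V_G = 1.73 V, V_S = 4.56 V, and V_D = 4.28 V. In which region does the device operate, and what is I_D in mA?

Triode; I_D = 3.80 mA

V_SG = V_S − V_G = 4.56 − 1.73 = 2.83 V; V_SD = V_S − V_D = 4.56 − 4.28 = 0.28 V.
k_p = μ_pC_ox · (W/L) = 6.78 mA/V².
V_ov = V_SG − |V_tp| = 2.83 − 0.69 = 2.14 V.
Since V_SD = 0.28 V < V_ov = 2.14 V, the device is in the triode region.
I_D = k_p [V_ov · V_SD − ½ V_SD²] = 6.78 × [2.14 × 0.28 − 0.5 × 0.28²] = 3.8 mA.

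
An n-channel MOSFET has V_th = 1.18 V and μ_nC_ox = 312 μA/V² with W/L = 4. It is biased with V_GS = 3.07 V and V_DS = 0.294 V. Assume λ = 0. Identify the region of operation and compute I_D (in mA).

k_n = μ_nC_ox · (W/L) = 1.248 mA/V².
V_ov = V_GS − V_th = 3.07 − 1.18 = 1.89 V.
Since V_DS = 0.294 V < V_ov = 1.89 V, the device is in the triode region.
I_D = k_n [V_ov · V_DS − ½ V_DS²] = 1.248 × [1.89 × 0.294 − 0.5 × 0.294²] = 0.64 mA.

Triode; I_D = 0.640 mA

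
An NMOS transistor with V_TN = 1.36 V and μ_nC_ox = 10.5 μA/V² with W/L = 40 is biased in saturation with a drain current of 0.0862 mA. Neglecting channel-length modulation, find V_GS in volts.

k_n = μ_nC_ox · (W/L) = 0.42 mA/V².
In saturation I_D = ½ k_n (V_GS − V_TN)², so V_GS − V_TN = √(2 I_D / k_n) = √(2 × 0.0862 / 0.42) = 0.641 V.
V_GS = 1.36 + 0.641 = 2 V.

V_GS = 2.00 V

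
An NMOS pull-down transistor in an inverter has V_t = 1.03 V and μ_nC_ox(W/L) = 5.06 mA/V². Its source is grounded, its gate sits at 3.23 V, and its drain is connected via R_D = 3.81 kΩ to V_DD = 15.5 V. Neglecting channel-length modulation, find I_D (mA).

V_GS = V_G = 3.23 V, so V_ov = 3.23 − 1.03 = 2.2 V.
Assume saturation: I_D = ½ k_n V_ov² = 0.5 × 5.06 × 2.2² = 12.2 mA, giving V_DS = V_DD − I_D R_D = 15.5 − 12.2 × 3.81 = -31.2 V.
But -31.2 V < V_ov = 2.2 V, so the device is actually in triode.
In triode I_D = k_n[V_ov V_DS − ½ V_DS²] and I_D = (V_DD − V_DS)/R_D. Equating: 9.64 V_DS² − 43.41 V_DS + 15.5 = 0, giving V_DS = 0.391 V (the root below V_ov).
I_D = (15.5 − 0.391) / 3.81 = 3.97 mA.

I_D = 3.97 mA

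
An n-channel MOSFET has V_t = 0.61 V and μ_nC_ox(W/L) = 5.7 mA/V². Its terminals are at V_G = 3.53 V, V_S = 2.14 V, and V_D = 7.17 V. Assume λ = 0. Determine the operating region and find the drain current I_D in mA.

Saturation; I_D = 1.73 mA

V_GS = V_G − V_S = 3.53 − 2.14 = 1.39 V; V_DS = V_D − V_S = 7.17 − 2.14 = 5.03 V.
V_ov = V_GS − V_t = 1.39 − 0.61 = 0.78 V.
Since V_DS = 5.03 V ≥ V_ov = 0.78 V, the device is in saturation.
I_D = ½ k_n V_ov² = 0.5 × 5.7 × 0.78² = 1.73 mA.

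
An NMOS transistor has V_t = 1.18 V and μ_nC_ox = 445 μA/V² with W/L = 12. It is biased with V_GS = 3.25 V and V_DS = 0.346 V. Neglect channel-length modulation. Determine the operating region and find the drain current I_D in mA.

k_n = μ_nC_ox · (W/L) = 5.34 mA/V².
V_ov = V_GS − V_t = 3.25 − 1.18 = 2.07 V.
Since V_DS = 0.346 V < V_ov = 2.07 V, the device is in the triode region.
I_D = k_n [V_ov · V_DS − ½ V_DS²] = 5.34 × [2.07 × 0.346 − 0.5 × 0.346²] = 3.5 mA.

Triode; I_D = 3.50 mA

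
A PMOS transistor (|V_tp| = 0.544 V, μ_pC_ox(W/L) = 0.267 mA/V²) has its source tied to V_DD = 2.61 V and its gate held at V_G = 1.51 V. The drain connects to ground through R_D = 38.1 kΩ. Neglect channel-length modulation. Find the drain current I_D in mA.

V_SG = V_DD − V_G = 2.61 − 1.51 = 1.1 V, so V_ov = 1.1 − 0.544 = 0.556 V.
Assume saturation: I_D = ½ k_p V_ov² = 0.5 × 0.267 × 0.556² = 0.0413 mA, giving V_SD = V_DD − I_D R_D = 2.61 − 0.0413 × 38.1 = 1.04 V.
V_SD = 1.04 V ≥ V_ov = 0.556 V, confirming saturation.

I_D = 0.0413 mA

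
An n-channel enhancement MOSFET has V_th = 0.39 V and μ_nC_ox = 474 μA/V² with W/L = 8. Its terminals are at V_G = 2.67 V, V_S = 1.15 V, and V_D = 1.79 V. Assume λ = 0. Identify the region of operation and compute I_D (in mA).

Triode; I_D = 1.97 mA

V_GS = V_G − V_S = 2.67 − 1.15 = 1.52 V; V_DS = V_D − V_S = 1.79 − 1.15 = 0.64 V.
k_n = μ_nC_ox · (W/L) = 3.792 mA/V².
V_ov = V_GS − V_th = 1.52 − 0.39 = 1.13 V.
Since V_DS = 0.64 V < V_ov = 1.13 V, the device is in the triode region.
I_D = k_n [V_ov · V_DS − ½ V_DS²] = 3.792 × [1.13 × 0.64 − 0.5 × 0.64²] = 1.97 mA.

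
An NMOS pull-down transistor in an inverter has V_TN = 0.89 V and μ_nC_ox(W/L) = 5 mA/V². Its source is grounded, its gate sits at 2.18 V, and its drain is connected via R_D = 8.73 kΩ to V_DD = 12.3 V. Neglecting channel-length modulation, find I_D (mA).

I_D = 1.38 mA

V_GS = V_G = 2.18 V, so V_ov = 2.18 − 0.89 = 1.29 V.
Assume saturation: I_D = ½ k_n V_ov² = 0.5 × 5 × 1.29² = 4.16 mA, giving V_DS = V_DD − I_D R_D = 12.3 − 4.16 × 8.73 = -24 V.
But -24 V < V_ov = 1.29 V, so the device is actually in triode.
In triode I_D = k_n[V_ov V_DS − ½ V_DS²] and I_D = (V_DD − V_DS)/R_D. Equating: 21.8 V_DS² − 57.31 V_DS + 12.3 = 0, giving V_DS = 0.236 V (the root below V_ov).
I_D = (12.3 − 0.236) / 8.73 = 1.38 mA.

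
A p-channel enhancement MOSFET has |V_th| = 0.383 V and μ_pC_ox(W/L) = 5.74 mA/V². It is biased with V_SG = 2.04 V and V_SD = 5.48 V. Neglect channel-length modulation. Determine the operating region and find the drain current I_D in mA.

Saturation; I_D = 7.88 mA

V_ov = V_SG − |V_th| = 2.04 − 0.383 = 1.66 V.
Since V_SD = 5.48 V ≥ V_ov = 1.66 V, the device is in saturation.
I_D = ½ k_p V_ov² = 0.5 × 5.74 × 1.66² = 7.88 mA.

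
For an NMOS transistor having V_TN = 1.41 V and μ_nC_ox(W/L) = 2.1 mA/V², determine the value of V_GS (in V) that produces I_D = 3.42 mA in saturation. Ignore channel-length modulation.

In saturation I_D = ½ k_n (V_GS − V_TN)², so V_GS − V_TN = √(2 I_D / k_n) = √(2 × 3.42 / 2.1) = 1.8 V.
V_GS = 1.41 + 1.8 = 3.21 V.

V_GS = 3.21 V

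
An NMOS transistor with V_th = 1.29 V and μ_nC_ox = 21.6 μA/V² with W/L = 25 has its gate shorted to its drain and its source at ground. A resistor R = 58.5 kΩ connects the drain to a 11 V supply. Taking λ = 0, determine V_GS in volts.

V_GS = 2.04 V

With gate tied to drain, V_GS = V_DS ≥ V_GS − V_th, so the device is in saturation.
k_n = μ_nC_ox · (W/L) = 0.54 mA/V².
KCL at the drain: ½ k_n (V_GS − V_th)² = (V_DD − V_GS)/R.
Let x = V_GS − 1.29. Then 15.8 x² + x − 9.71 = 0, giving x = 0.753 V (positive root), so V_GS = 2.04 V.
I_D = (V_DD − V_GS)/R = (11 − 2.04) / 58.5 = 0.153 mA.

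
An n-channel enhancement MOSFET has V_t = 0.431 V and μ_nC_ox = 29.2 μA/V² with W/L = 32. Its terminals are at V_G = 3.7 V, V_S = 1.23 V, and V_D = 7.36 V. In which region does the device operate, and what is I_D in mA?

V_GS = V_G − V_S = 3.7 − 1.23 = 2.47 V; V_DS = V_D − V_S = 7.36 − 1.23 = 6.13 V.
k_n = μ_nC_ox · (W/L) = 0.9344 mA/V².
V_ov = V_GS − V_t = 2.47 − 0.431 = 2.04 V.
Since V_DS = 6.13 V ≥ V_ov = 2.04 V, the device is in saturation.
I_D = ½ k_n V_ov² = 0.5 × 0.9344 × 2.04² = 1.94 mA.

Saturation; I_D = 1.94 mA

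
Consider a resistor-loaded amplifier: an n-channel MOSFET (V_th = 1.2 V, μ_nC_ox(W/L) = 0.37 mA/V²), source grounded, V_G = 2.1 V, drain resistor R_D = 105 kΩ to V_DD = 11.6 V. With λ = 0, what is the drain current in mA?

I_D = 0.107 mA

V_GS = V_G = 2.1 V, so V_ov = 2.1 − 1.2 = 0.9 V.
Assume saturation: I_D = ½ k_n V_ov² = 0.5 × 0.37 × 0.9² = 0.15 mA, giving V_DS = V_DD − I_D R_D = 11.6 − 0.15 × 105 = -4.13 V.
But -4.13 V < V_ov = 0.9 V, so the device is actually in triode.
In triode I_D = k_n[V_ov V_DS − ½ V_DS²] and I_D = (V_DD − V_DS)/R_D. Equating: 19.4 V_DS² − 35.97 V_DS + 11.6 = 0, giving V_DS = 0.416 V (the root below V_ov).
I_D = (11.6 − 0.416) / 105 = 0.107 mA.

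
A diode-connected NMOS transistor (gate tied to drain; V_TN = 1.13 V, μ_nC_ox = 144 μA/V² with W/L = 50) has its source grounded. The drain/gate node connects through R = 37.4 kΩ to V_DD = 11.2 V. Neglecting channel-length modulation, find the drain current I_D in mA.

I_D = 0.262 mA

With gate tied to drain, V_GS = V_DS ≥ V_GS − V_TN, so the device is in saturation.
k_n = μ_nC_ox · (W/L) = 7.2 mA/V².
KCL at the drain: ½ k_n (V_GS − V_TN)² = (V_DD − V_GS)/R.
Let x = V_GS − 1.13. Then 135 x² + x − 10.07 = 0, giving x = 0.27 V (positive root), so V_GS = 1.4 V.
I_D = (V_DD − V_GS)/R = (11.2 − 1.4) / 37.4 = 0.262 mA.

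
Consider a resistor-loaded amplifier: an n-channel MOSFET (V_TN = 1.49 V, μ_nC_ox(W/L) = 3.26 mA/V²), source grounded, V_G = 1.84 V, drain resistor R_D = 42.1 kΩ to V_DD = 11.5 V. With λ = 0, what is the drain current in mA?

V_GS = V_G = 1.84 V, so V_ov = 1.84 − 1.49 = 0.35 V.
Assume saturation: I_D = ½ k_n V_ov² = 0.5 × 3.26 × 0.35² = 0.2 mA, giving V_DS = V_DD − I_D R_D = 11.5 − 0.2 × 42.1 = 3.09 V.
V_DS = 3.09 V ≥ V_ov = 0.35 V, confirming saturation.

I_D = 0.200 mA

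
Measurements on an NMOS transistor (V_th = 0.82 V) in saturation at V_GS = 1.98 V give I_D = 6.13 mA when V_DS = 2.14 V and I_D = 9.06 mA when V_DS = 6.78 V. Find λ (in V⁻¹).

With V_GS fixed, I_D ∝ (1 + λ V_DS) in saturation, so I_D2/I_D1 = (1 + λ V_DS2)/(1 + λ V_DS1).
9.06/6.13 = 1.478 = (1 + 6.78 λ)/(1 + 2.14 λ).
Solving: λ (I_D1 V_DS2 − I_D2 V_DS1) = I_D2 − I_D1, so λ = (9.06 − 6.13) / (6.13 × 6.78 − 9.06 × 2.14) = 2.93 / 22.2 = 0.132 V⁻¹.

λ = 0.132 V⁻¹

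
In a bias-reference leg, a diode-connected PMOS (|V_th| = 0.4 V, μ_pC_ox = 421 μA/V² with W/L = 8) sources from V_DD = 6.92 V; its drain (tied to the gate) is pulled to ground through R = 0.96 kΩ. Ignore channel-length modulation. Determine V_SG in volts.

V_SG = 2.12 V

With gate tied to drain, V_SG = V_SD ≥ V_SG − |V_th|, so the device is in saturation.
k_p = μ_pC_ox · (W/L) = 3.368 mA/V².
KCL at the drain: ½ k_p (V_SG − |V_th|)² = (V_DD − V_SG)/R.
Let x = V_SG − 0.4. Then 1.62 x² + x − 6.52 = 0, giving x = 1.72 V (positive root), so V_SG = 2.12 V.
I_D = (V_DD − V_SG)/R = (6.92 − 2.12) / 0.96 = 5 mA.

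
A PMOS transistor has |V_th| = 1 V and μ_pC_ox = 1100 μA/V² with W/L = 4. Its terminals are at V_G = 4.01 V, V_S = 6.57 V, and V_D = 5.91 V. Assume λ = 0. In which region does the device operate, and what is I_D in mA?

V_SG = V_S − V_G = 6.57 − 4.01 = 2.56 V; V_SD = V_S − V_D = 6.57 − 5.91 = 0.66 V.
k_p = μ_pC_ox · (W/L) = 4.4 mA/V².
V_ov = V_SG − |V_th| = 2.56 − 1 = 1.56 V.
Since V_SD = 0.66 V < V_ov = 1.56 V, the device is in the triode region.
I_D = k_p [V_ov · V_SD − ½ V_SD²] = 4.4 × [1.56 × 0.66 − 0.5 × 0.66²] = 3.57 mA.

Triode; I_D = 3.57 mA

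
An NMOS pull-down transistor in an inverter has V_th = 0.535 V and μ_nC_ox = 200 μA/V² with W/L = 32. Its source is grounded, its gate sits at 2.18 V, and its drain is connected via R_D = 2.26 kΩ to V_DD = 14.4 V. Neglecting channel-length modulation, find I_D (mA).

I_D = 6.04 mA

V_GS = V_G = 2.18 V, so V_ov = 2.18 − 0.535 = 1.65 V.
k_n = μ_nC_ox · (W/L) = 6.4 mA/V².
Assume saturation: I_D = ½ k_n V_ov² = 0.5 × 6.4 × 1.65² = 8.66 mA, giving V_DS = V_DD − I_D R_D = 14.4 − 8.66 × 2.26 = -5.17 V.
But -5.17 V < V_ov = 1.65 V, so the device is actually in triode.
In triode I_D = k_n[V_ov V_DS − ½ V_DS²] and I_D = (V_DD − V_DS)/R_D. Equating: 7.23 V_DS² − 24.79 V_DS + 14.4 = 0, giving V_DS = 0.741 V (the root below V_ov).
I_D = (14.4 − 0.741) / 2.26 = 6.04 mA.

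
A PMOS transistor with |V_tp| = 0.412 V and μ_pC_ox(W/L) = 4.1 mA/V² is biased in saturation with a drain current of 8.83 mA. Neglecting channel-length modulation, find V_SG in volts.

V_SG = 2.49 V

In saturation I_D = ½ k_p (V_SG − |V_tp|)², so V_SG − |V_tp| = √(2 I_D / k_p) = √(2 × 8.83 / 4.1) = 2.08 V.
V_SG = 0.412 + 2.08 = 2.49 V.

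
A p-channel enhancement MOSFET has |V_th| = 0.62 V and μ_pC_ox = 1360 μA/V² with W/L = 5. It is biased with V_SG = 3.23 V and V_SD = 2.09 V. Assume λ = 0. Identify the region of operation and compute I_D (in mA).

Triode; I_D = 22.2 mA

k_p = μ_pC_ox · (W/L) = 6.8 mA/V².
V_ov = V_SG − |V_th| = 3.23 − 0.62 = 2.61 V.
Since V_SD = 2.09 V < V_ov = 2.61 V, the device is in the triode region.
I_D = k_p [V_ov · V_SD − ½ V_SD²] = 6.8 × [2.61 × 2.09 − 0.5 × 2.09²] = 22.2 mA.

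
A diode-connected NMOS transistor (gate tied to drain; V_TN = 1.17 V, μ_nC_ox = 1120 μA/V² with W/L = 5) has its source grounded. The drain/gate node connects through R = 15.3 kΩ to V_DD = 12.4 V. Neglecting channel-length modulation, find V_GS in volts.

V_GS = 1.67 V

With gate tied to drain, V_GS = V_DS ≥ V_GS − V_TN, so the device is in saturation.
k_n = μ_nC_ox · (W/L) = 5.6 mA/V².
KCL at the drain: ½ k_n (V_GS − V_TN)² = (V_DD − V_GS)/R.
Let x = V_GS − 1.17. Then 42.8 x² + x − 11.23 = 0, giving x = 0.5 V (positive root), so V_GS = 1.67 V.
I_D = (V_DD − V_GS)/R = (12.4 − 1.67) / 15.3 = 0.701 mA.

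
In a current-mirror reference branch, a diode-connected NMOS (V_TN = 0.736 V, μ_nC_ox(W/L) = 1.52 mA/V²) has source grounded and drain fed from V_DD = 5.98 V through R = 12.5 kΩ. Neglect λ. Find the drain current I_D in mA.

I_D = 0.364 mA

With gate tied to drain, V_GS = V_DS ≥ V_GS − V_TN, so the device is in saturation.
KCL at the drain: ½ k_n (V_GS − V_TN)² = (V_DD − V_GS)/R.
Let x = V_GS − 0.736. Then 9.5 x² + x − 5.244 = 0, giving x = 0.692 V (positive root), so V_GS = 1.43 V.
I_D = (V_DD − V_GS)/R = (5.98 − 1.43) / 12.5 = 0.364 mA.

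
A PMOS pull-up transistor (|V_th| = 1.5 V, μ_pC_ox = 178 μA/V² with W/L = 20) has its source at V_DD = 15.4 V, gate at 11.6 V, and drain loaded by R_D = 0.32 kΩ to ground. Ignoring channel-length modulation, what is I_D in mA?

V_SG = V_DD − V_G = 15.4 − 11.6 = 3.8 V, so V_ov = 3.8 − 1.5 = 2.3 V.
k_p = μ_pC_ox · (W/L) = 3.56 mA/V².
Assume saturation: I_D = ½ k_p V_ov² = 0.5 × 3.56 × 2.3² = 9.42 mA, giving V_SD = V_DD − I_D R_D = 15.4 − 9.42 × 0.32 = 12.4 V.
V_SD = 12.4 V ≥ V_ov = 2.3 V, confirming saturation.

I_D = 9.42 mA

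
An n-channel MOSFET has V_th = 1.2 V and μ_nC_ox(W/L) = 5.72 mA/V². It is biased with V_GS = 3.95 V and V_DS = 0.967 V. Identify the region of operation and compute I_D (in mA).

Triode; I_D = 12.5 mA

V_ov = V_GS − V_th = 3.95 − 1.2 = 2.75 V.
Since V_DS = 0.967 V < V_ov = 2.75 V, the device is in the triode region.
I_D = k_n [V_ov · V_DS − ½ V_DS²] = 5.72 × [2.75 × 0.967 − 0.5 × 0.967²] = 12.5 mA.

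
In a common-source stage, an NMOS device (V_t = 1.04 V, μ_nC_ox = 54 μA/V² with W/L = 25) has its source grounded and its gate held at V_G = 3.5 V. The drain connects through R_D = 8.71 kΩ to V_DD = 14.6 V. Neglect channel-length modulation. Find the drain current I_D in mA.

V_GS = V_G = 3.5 V, so V_ov = 3.5 − 1.04 = 2.46 V.
k_n = μ_nC_ox · (W/L) = 1.35 mA/V².
Assume saturation: I_D = ½ k_n V_ov² = 0.5 × 1.35 × 2.46² = 4.08 mA, giving V_DS = V_DD − I_D R_D = 14.6 − 4.08 × 8.71 = -21 V.
But -21 V < V_ov = 2.46 V, so the device is actually in triode.
In triode I_D = k_n[V_ov V_DS − ½ V_DS²] and I_D = (V_DD − V_DS)/R_D. Equating: 5.88 V_DS² − 29.93 V_DS + 14.6 = 0, giving V_DS = 0.547 V (the root below V_ov).
I_D = (14.6 − 0.547) / 8.71 = 1.61 mA.

I_D = 1.61 mA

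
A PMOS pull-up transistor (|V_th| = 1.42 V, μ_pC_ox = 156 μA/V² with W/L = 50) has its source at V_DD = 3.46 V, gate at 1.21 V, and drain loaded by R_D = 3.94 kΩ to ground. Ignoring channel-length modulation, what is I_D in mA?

I_D = 0.842 mA

V_SG = V_DD − V_G = 3.46 − 1.21 = 2.25 V, so V_ov = 2.25 − 1.42 = 0.83 V.
k_p = μ_pC_ox · (W/L) = 7.8 mA/V².
Assume saturation: I_D = ½ k_p V_ov² = 0.5 × 7.8 × 0.83² = 2.69 mA, giving V_SD = V_DD − I_D R_D = 3.46 − 2.69 × 3.94 = -7.13 V.
But -7.13 V < V_ov = 0.83 V, so the device is actually in triode.
In triode I_D = k_p[V_ov V_SD − ½ V_SD²] and I_D = (V_DD − V_SD)/R_D. Equating: 15.4 V_SD² − 26.51 V_SD + 3.46 = 0, giving V_SD = 0.142 V (the root below V_ov).
I_D = (3.46 − 0.142) / 3.94 = 0.842 mA.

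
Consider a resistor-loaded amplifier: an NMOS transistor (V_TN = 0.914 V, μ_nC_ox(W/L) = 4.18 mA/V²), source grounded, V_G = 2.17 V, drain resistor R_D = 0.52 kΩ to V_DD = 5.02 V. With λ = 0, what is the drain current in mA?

I_D = 3.30 mA

V_GS = V_G = 2.17 V, so V_ov = 2.17 − 0.914 = 1.26 V.
Assume saturation: I_D = ½ k_n V_ov² = 0.5 × 4.18 × 1.26² = 3.3 mA, giving V_DS = V_DD − I_D R_D = 5.02 − 3.3 × 0.52 = 3.31 V.
V_DS = 3.31 V ≥ V_ov = 1.26 V, confirming saturation.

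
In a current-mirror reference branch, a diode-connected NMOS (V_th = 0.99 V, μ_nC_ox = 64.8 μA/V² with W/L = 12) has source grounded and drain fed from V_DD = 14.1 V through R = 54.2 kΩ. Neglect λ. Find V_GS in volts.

V_GS = 1.76 V

With gate tied to drain, V_GS = V_DS ≥ V_GS − V_th, so the device is in saturation.
k_n = μ_nC_ox · (W/L) = 0.7776 mA/V².
KCL at the drain: ½ k_n (V_GS − V_th)² = (V_DD − V_GS)/R.
Let x = V_GS − 0.99. Then 21.1 x² + x − 13.11 = 0, giving x = 0.765 V (positive root), so V_GS = 1.76 V.
I_D = (V_DD − V_GS)/R = (14.1 − 1.76) / 54.2 = 0.228 mA.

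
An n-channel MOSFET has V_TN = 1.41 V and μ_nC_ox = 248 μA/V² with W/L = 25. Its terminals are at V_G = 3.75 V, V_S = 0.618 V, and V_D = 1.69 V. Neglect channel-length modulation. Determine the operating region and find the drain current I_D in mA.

Triode; I_D = 7.88 mA

V_GS = V_G − V_S = 3.75 − 0.618 = 3.13 V; V_DS = V_D − V_S = 1.69 − 0.618 = 1.07 V.
k_n = μ_nC_ox · (W/L) = 6.2 mA/V².
V_ov = V_GS − V_TN = 3.13 − 1.41 = 1.72 V.
Since V_DS = 1.07 V < V_ov = 1.72 V, the device is in the triode region.
I_D = k_n [V_ov · V_DS − ½ V_DS²] = 6.2 × [1.72 × 1.07 − 0.5 × 1.07²] = 7.88 mA.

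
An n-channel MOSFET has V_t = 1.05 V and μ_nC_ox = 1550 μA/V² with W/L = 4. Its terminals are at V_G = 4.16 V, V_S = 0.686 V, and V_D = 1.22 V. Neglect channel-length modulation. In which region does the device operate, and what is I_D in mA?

V_GS = V_G − V_S = 4.16 − 0.686 = 3.47 V; V_DS = V_D − V_S = 1.22 − 0.686 = 0.534 V.
k_n = μ_nC_ox · (W/L) = 6.2 mA/V².
V_ov = V_GS − V_t = 3.47 − 1.05 = 2.42 V.
Since V_DS = 0.534 V < V_ov = 2.42 V, the device is in the triode region.
I_D = k_n [V_ov · V_DS − ½ V_DS²] = 6.2 × [2.42 × 0.534 − 0.5 × 0.534²] = 7.14 mA.

Triode; I_D = 7.14 mA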